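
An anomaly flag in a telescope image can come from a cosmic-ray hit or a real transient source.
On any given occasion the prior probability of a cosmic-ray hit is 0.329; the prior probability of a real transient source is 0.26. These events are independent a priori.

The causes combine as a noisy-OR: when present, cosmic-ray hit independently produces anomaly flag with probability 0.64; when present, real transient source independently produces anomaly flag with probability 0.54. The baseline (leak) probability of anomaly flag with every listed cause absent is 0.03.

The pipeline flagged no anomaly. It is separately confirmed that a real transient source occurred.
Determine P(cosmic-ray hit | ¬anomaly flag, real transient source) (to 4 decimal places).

P(cosmic-ray hit | ¬anomaly flag, real transient source) ≈ 0.1500

Under noisy-OR, P(anomaly flag | causes) = 1 − (1−0.03)·∏(1−qᵢ) over the active causes.
Enumerate both values of cosmic-ray hit and weight by the priors:
  P(¬anomaly flag | real transient source) = 0.4462·0.671 + 0.160632·0.329
        = 0.299400 + 0.052848 = 0.352248
Configurations with cosmic-ray hit contribute 0.052848, so
  P(cosmic-ray hit | ¬anomaly flag, real transient source) = 0.052848 / 0.352248 ≈ 0.1500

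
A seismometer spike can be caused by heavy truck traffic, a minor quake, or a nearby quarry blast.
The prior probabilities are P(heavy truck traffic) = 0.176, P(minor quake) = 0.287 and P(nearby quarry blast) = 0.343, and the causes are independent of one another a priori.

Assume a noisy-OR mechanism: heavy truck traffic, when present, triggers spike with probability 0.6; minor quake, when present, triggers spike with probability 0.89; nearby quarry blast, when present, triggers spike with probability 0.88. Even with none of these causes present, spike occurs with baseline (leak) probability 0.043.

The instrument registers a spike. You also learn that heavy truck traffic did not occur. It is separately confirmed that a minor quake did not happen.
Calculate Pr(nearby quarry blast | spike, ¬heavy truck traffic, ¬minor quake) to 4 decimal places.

Pr(nearby quarry blast | spike, ¬heavy truck traffic, ¬minor quake) ≈ 0.9149

Under noisy-OR, P(spike | causes) = 1 − (1−0.043)·∏(1−qᵢ) over the active causes.
P(spike | ¬heavy truck traffic, ¬minor quake) = 0.043·0.657 + 0.88516·0.343 = 0.028251 + 0.303610 = 0.331861
Of this, 0.303610 comes from 0.88516·0.343 (the nearby quarry blast=true cases).
Hence the posterior is 0.303610/0.331861 ≈ 0.9149.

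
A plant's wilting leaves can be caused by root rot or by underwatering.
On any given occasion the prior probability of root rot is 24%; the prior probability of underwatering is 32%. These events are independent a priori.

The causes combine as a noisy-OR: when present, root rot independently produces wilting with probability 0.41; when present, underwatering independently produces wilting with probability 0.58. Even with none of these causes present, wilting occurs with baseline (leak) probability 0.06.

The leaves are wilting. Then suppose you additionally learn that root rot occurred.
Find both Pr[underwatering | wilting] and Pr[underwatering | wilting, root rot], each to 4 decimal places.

Under noisy-OR, P(wilting | causes) = 1 − (1−0.06)·∏(1−qᵢ) over the active causes.
P(wilting) = 0.06*0.76*0.68 + 0.6052*0.76*0.32 + 0.4454*0.24*0.68 + 0.767068*0.24*0.32 = 0.031008 + 0.147185 + 0.072689 + 0.058911 = 0.309793
Of this, 0.206096 comes from 0.147185 + 0.058911 (the underwatering=true cases).
P(underwatering | wilting) = 0.206096 / 0.309793 ≈ 0.6653

Now also conditioning on root rot=true:
P(wilting | root rot) = 0.4454*0.68 + 0.767068*0.32 = 0.302872 + 0.245462 = 0.548334
Of this, 0.245462 comes from 0.767068*0.32 (the underwatering=true cases).
Hence the posterior is 0.245462/0.548334 ≈ 0.4477.
— root rot explains away the evidence for underwatering.

Pr[underwatering | wilting] ≈ 0.6653; Pr[underwatering | wilting, root rot] ≈ 0.4477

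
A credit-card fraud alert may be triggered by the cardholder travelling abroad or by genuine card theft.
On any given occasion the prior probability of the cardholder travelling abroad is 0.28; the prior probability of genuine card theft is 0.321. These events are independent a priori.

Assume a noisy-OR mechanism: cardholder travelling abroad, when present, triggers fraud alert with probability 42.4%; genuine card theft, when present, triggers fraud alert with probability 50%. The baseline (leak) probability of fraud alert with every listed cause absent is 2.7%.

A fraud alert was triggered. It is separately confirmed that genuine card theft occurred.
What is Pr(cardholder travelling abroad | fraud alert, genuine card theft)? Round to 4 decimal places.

Under noisy-OR, P(fraud alert | causes) = 1 − (1−0.027)·∏(1−qᵢ) over the active causes.
P(fraud alert | genuine card theft) = 0.5135×0.72 + 0.719776×0.28 = 0.369720 + 0.201537 = 0.571257
The cardholder travelling abroad-present share is 0.719776×0.28 = 0.201537.
So P(cardholder travelling abroad | fraud alert, genuine card theft) = 0.201537/0.571257 ≈ 0.3528.

Pr(cardholder travelling abroad | fraud alert, genuine card theft) ≈ 0.3528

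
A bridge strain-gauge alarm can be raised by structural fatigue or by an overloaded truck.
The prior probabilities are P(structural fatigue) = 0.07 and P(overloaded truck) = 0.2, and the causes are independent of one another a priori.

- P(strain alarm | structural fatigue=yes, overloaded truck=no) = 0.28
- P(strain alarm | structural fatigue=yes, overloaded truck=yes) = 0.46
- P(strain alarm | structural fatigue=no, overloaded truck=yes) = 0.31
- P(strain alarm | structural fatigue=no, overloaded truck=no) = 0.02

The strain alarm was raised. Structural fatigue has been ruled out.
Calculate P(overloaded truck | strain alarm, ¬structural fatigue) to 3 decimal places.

Weight on overloaded truck=true, given the evidence: 0.31*0.2 = 0.062000
The normalizing constant is 0.02*0.8 + 0.31*0.2 = 0.078000
P(overloaded truck | strain alarm, ¬structural fatigue) = 0.062000/0.078000 ≈ 0.795

P(overloaded truck | strain alarm, ¬structural fatigue) ≈ 0.795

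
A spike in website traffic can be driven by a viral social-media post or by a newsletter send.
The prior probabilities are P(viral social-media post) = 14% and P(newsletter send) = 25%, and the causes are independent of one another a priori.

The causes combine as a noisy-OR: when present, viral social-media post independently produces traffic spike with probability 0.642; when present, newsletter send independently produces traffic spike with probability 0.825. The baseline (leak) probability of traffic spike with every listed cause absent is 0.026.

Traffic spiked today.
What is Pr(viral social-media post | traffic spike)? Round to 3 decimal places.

Under noisy-OR, P(traffic spike | causes) = 1 − (1−0.026)·∏(1−qᵢ) over the active causes.
P(traffic spike) = 0.026*0.86*0.75 + 0.82955*0.86*0.25 + 0.651308*0.14*0.75 + 0.938979*0.14*0.25 = 0.016770 + 0.178353 + 0.068387 + 0.032864 = 0.296374
Of this, 0.101251 comes from 0.068387 + 0.032864 (the viral social-media post=true cases).
P(viral social-media post | traffic spike) = 0.101251 / 0.296374 ≈ 0.342

Pr(viral social-media post | traffic spike) ≈ 0.342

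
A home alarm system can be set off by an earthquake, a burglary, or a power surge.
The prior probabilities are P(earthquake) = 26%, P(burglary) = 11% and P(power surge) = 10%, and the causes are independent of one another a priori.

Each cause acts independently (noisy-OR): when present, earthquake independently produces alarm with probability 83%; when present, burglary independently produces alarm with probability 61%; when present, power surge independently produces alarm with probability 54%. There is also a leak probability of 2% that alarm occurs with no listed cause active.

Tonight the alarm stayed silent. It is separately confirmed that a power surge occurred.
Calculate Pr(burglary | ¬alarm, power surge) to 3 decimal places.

Pr(burglary | ¬alarm, power surge) ≈ 0.046

Under noisy-OR, P(alarm | causes) = 1 − (1−0.02)·∏(1−qᵢ) over the active causes.
Weight on burglary=true, given the evidence: 0.014311 + 0.000855 = 0.015166
Denominator P(¬alarm | power surge): 0.4508×0.74×0.89 + 0.175812×0.74×0.11 + 0.076636×0.26×0.89 + 0.029888×0.26×0.11 = 0.329797
Posterior = 0.015166 / 0.329797 ≈ 0.046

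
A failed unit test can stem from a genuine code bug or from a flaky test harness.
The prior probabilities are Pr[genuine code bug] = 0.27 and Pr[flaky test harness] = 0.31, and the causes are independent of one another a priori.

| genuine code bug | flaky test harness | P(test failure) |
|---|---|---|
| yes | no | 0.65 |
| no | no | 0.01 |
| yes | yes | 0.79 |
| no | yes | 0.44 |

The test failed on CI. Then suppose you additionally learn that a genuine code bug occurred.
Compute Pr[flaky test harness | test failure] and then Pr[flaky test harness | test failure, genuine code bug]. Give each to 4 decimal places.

Sum P(test failure|·) weighted by the priors over the 4 (genuine code bug, flaky test harness) configurations:
  P(test failure) = 0.01·0.73·0.69 + 0.44·0.73·0.31 + 0.65·0.27·0.69 + 0.79·0.27·0.31
        = 0.005037 + 0.099572 + 0.121095 + 0.066123 = 0.291827
Keeping only the flaky test harness-present terms gives 0.165695, so
  P(flaky test harness | test failure) = 0.165695 / 0.291827 ≈ 0.5678

With the extra evidence:
P(test failure | genuine code bug) = 0.65·0.69 + 0.79·0.31 = 0.448500 + 0.244900 = 0.693400
Restricting to configurations with flaky test harness present: 0.79·0.31 = 0.244900.
Hence the posterior is 0.244900/0.693400 ≈ 0.3532.
The drop from 0.5678 to 0.3532 is the explaining-away (discounting) effect.

Pr[flaky test harness | test failure] ≈ 0.5678; Pr[flaky test harness | test failure, genuine code bug] ≈ 0.3532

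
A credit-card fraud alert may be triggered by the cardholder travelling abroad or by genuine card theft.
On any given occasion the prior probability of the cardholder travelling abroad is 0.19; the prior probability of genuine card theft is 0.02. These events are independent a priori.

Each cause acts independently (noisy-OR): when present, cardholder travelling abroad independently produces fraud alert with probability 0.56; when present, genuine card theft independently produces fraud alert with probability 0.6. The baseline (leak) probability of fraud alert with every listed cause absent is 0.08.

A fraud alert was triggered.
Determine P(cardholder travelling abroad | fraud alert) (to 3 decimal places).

P(cardholder travelling abroad | fraud alert) ≈ 0.607

Under noisy-OR, P(fraud alert | causes) = 1 − (1−0.08)·∏(1−qᵢ) over the active causes.
P(fraud alert) = 0.08×0.81×0.98 + 0.632×0.81×0.02 + 0.5952×0.19×0.98 + 0.83808×0.19×0.02 = 0.063504 + 0.010238 + 0.110826 + 0.003185 = 0.187753
The cardholder travelling abroad-present share is 0.110826 + 0.003185 = 0.114011.
P(cardholder travelling abroad | fraud alert) = 0.114011 / 0.187753 ≈ 0.607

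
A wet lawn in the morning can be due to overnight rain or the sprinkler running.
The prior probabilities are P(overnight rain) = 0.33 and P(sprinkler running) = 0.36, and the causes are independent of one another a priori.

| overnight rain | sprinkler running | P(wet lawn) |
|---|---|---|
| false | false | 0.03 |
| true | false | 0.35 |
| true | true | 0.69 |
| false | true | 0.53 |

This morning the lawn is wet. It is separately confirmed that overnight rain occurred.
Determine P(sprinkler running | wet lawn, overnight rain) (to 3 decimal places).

P(wet lawn | overnight rain) = 0.35×0.64 + 0.69×0.36 = 0.224000 + 0.248400 = 0.472400
The sprinkler running-present share is 0.69×0.36 = 0.248400.
So P(sprinkler running | wet lawn, overnight rain) = 0.248400/0.472400 ≈ 0.526.

P(sprinkler running | wet lawn, overnight rain) ≈ 0.526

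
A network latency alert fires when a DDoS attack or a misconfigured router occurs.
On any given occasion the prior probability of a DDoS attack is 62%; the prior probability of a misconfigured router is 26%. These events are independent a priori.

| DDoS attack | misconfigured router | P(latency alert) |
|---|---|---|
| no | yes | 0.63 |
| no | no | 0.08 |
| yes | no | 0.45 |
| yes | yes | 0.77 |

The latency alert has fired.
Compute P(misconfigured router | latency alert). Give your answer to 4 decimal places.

P(misconfigured router | latency alert) ≈ 0.4487

P(latency alert) = 0.08×0.38×0.74 + 0.63×0.38×0.26 + 0.45×0.62×0.74 + 0.77×0.62×0.26 = 0.022496 + 0.062244 + 0.206460 + 0.124124 = 0.415324
The misconfigured router-present share is 0.062244 + 0.124124 = 0.186368.
So P(misconfigured router | latency alert) = 0.186368/0.415324 ≈ 0.4487.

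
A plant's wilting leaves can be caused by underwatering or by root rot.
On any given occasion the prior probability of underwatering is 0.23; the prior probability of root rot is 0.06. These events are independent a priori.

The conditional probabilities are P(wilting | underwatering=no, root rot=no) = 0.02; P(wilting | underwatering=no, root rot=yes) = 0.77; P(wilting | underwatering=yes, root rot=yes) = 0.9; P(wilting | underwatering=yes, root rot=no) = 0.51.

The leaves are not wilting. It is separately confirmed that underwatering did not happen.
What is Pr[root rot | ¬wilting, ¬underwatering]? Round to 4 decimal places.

Enumerate both values of root rot and weight by the priors:
  P(¬wilting | ¬underwatering) = 0.98·0.94 + 0.23·0.06
        = 0.921200 + 0.013800 = 0.935000
Keeping only the root rot-present terms gives 0.013800, so
  P(root rot | ¬wilting, ¬underwatering) = 0.013800 / 0.935000 ≈ 0.0148

Pr[root rot | ¬wilting, ¬underwatering] ≈ 0.0148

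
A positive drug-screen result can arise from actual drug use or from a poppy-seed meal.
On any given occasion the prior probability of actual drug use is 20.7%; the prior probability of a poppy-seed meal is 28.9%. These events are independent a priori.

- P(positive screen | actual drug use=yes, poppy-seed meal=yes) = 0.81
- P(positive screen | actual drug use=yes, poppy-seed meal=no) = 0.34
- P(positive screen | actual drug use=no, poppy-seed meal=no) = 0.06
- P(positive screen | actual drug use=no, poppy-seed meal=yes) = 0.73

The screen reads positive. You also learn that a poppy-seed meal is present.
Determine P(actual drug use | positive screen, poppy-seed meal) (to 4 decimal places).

P(actual drug use | positive screen, poppy-seed meal) ≈ 0.2246

By total probability over both values of actual drug use:
  P(positive screen | poppy-seed meal) = 0.73·0.793 + 0.81·0.207
        = 0.578890 + 0.167670 = 0.746560
The terms with actual drug use present sum to 0.167670, so
  P(actual drug use | positive screen, poppy-seed meal) = 0.167670 / 0.746560 ≈ 0.2246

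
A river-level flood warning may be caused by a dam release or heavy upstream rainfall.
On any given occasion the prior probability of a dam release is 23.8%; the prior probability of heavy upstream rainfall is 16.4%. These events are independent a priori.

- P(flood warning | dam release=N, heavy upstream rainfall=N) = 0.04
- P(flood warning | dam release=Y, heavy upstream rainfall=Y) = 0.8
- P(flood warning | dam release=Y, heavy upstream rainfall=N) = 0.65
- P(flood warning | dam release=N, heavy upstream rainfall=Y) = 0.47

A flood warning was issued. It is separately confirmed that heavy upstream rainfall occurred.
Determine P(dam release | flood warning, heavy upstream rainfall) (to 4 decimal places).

For the numerator, keep only dam release=true terms: 0.8·0.238 = 0.190400
Normalizer over all consistent configurations: 0.47·0.762 + 0.8·0.238 = 0.548540
Posterior = 0.190400 / 0.548540 ≈ 0.3471

P(dam release | flood warning, heavy upstream rainfall) ≈ 0.3471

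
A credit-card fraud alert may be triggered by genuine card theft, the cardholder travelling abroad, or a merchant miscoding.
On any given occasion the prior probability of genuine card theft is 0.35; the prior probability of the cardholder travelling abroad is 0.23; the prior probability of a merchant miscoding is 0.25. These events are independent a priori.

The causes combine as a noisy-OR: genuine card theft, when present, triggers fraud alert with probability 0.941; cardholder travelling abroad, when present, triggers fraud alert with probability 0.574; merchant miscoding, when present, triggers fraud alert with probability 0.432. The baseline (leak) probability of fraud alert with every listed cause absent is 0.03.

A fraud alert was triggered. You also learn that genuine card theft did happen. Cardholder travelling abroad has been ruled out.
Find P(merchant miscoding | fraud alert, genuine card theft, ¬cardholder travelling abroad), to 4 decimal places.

Under noisy-OR, P(fraud alert | causes) = 1 − (1−0.03)·∏(1−qᵢ) over the active causes.
P(fraud alert | genuine card theft, ¬cardholder travelling abroad) = 0.94277·0.75 + 0.967493·0.25 = 0.707078 + 0.241873 = 0.948951
Of this, 0.241873 comes from 0.967493·0.25 (the merchant miscoding=true cases).
Hence the posterior is 0.241873/0.948951 ≈ 0.2549.

P(merchant miscoding | fraud alert, genuine card theft, ¬cardholder travelling abroad) ≈ 0.2549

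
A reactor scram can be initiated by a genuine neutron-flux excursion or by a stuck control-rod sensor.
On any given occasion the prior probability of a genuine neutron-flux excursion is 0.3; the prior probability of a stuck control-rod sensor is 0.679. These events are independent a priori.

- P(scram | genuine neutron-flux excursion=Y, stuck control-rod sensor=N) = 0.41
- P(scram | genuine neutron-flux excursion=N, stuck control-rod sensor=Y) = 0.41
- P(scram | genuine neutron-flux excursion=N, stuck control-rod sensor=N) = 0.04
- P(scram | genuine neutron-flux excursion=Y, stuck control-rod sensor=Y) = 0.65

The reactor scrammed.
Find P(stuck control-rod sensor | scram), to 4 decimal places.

Sum P(scram|·) weighted by the priors over the 4 (genuine neutron-flux excursion, stuck control-rod sensor) configurations:
  P(scram) = 0.04·0.7·0.321 + 0.41·0.7·0.679 + 0.41·0.3·0.321 + 0.65·0.3·0.679
        = 0.008988 + 0.194873 + 0.039483 + 0.132405 = 0.375749
The terms with stuck control-rod sensor present sum to 0.327278, so
  P(stuck control-rod sensor | scram) = 0.327278 / 0.375749 ≈ 0.8710

P(stuck control-rod sensor | scram) ≈ 0.8710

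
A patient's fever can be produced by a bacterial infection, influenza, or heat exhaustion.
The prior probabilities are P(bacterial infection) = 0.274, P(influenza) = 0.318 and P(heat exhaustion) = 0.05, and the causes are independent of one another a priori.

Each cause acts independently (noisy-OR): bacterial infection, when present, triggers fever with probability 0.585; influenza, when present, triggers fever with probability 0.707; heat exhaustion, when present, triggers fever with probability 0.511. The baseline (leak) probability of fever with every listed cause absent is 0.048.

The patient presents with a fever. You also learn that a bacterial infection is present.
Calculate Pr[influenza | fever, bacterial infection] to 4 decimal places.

Pr[influenza | fever, bacterial infection] ≈ 0.4021

Under noisy-OR, P(fever | causes) = 1 − (1−0.048)·∏(1−qᵢ) over the active causes.
Enumerate the 4 (influenza, heat exhaustion) configurations and weight by the priors:
  P(fever | bacterial infection) = 0.60492×0.682×0.95 + 0.806806×0.682×0.05 + 0.884242×0.318×0.95 + 0.943394×0.318×0.05
        = 0.391928 + 0.027512 + 0.267130 + 0.015000 = 0.701570
Configurations with influenza contribute 0.282130, so
  P(influenza | fever, bacterial infection) = 0.282130 / 0.701570 ≈ 0.4021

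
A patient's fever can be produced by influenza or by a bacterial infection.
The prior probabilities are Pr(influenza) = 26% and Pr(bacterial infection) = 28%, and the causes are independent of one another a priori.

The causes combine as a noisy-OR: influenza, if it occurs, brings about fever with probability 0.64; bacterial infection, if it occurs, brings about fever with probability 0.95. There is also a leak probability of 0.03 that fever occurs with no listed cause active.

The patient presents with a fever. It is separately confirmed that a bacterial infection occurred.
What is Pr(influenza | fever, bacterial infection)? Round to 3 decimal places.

Pr(influenza | fever, bacterial infection) ≈ 0.266

Under noisy-OR, P(fever | causes) = 1 − (1−0.03)·∏(1−qᵢ) over the active causes.
P(fever | bacterial infection) = 0.9515*0.74 + 0.98254*0.26 = 0.704110 + 0.255460 = 0.959570
The influenza-present share is 0.98254*0.26 = 0.255460.
Hence the posterior is 0.255460/0.959570 ≈ 0.266.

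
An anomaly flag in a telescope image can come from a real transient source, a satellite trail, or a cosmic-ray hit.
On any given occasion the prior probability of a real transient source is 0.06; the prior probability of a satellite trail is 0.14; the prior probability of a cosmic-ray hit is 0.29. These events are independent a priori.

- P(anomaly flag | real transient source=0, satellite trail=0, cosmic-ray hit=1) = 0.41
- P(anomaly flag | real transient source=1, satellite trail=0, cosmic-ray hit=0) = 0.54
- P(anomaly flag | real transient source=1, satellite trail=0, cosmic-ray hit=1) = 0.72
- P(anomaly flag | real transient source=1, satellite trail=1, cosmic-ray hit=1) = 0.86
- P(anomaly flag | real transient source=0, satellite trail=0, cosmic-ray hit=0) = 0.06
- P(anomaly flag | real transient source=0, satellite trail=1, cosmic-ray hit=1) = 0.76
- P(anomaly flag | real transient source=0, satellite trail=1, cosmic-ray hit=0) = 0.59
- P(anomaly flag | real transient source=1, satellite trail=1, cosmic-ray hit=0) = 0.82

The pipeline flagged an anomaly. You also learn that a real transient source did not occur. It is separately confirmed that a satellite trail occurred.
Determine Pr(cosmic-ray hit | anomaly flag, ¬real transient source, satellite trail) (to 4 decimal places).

Numerator (weight on configurations with cosmic-ray hit): 0.76*0.29 = 0.220400
Normalizer over all consistent configurations: 0.59*0.71 + 0.76*0.29 = 0.639300
P(cosmic-ray hit | anomaly flag, ¬real transient source, satellite trail) = 0.220400/0.639300 ≈ 0.3448

Pr(cosmic-ray hit | anomaly flag, ¬real transient source, satellite trail) ≈ 0.3448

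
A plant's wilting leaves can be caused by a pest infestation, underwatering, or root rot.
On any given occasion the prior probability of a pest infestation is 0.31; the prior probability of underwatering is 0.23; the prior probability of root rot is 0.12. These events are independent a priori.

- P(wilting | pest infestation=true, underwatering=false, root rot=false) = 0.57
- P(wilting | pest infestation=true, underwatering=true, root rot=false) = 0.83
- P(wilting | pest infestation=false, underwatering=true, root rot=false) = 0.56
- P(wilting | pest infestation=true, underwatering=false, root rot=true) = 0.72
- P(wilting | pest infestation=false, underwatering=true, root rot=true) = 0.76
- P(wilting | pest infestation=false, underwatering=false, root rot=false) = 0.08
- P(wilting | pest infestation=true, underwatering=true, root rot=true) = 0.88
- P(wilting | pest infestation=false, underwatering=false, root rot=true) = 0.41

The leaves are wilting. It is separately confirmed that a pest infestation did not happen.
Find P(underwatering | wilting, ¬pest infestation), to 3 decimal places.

P(underwatering | wilting, ¬pest infestation) ≈ 0.593

Sum P(wilting|·) weighted by the priors over the 4 (underwatering, root rot) configurations:
  P(wilting | ¬pest infestation) = 0.08*0.77*0.88 + 0.41*0.77*0.12 + 0.56*0.23*0.88 + 0.76*0.23*0.12
        = 0.054208 + 0.037884 + 0.113344 + 0.020976 = 0.226412
Keeping only the underwatering-present terms gives 0.134320, so
  P(underwatering | wilting, ¬pest infestation) = 0.134320 / 0.226412 ≈ 0.593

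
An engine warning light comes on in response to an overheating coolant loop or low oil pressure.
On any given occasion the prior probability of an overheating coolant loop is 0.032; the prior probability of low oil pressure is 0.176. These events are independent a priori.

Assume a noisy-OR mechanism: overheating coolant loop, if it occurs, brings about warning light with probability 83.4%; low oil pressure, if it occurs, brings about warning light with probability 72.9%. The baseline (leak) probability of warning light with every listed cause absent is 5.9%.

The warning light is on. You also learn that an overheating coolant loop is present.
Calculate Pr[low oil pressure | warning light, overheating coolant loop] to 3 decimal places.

Pr[low oil pressure | warning light, overheating coolant loop] ≈ 0.195

Under noisy-OR, P(warning light | causes) = 1 − (1−0.059)·∏(1−qᵢ) over the active causes.
For the numerator, keep only low oil pressure=true terms: 0.957668·0.176 = 0.168550
The normalizing constant is 0.843794·0.824 + 0.957668·0.176 = 0.863836
Posterior = 0.168550 / 0.863836 ≈ 0.195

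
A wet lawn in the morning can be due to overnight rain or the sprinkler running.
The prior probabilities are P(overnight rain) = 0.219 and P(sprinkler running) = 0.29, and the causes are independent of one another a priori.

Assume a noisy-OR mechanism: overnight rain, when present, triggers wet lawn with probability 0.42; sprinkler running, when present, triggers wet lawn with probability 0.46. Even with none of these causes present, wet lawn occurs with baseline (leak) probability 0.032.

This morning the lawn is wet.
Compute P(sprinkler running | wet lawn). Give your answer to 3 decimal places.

P(sprinkler running | wet lawn) ≈ 0.639

Under noisy-OR, P(wet lawn | causes) = 1 − (1−0.032)·∏(1−qᵢ) over the active causes.
By total probability over the 4 (overnight rain, sprinkler running) configurations:
  P(wet lawn) = 0.032·0.781·0.71 + 0.47728·0.781·0.29 + 0.43856·0.219·0.71 + 0.696822·0.219·0.29
        = 0.017744 + 0.108099 + 0.068192 + 0.044255 = 0.238290
The terms with sprinkler running present sum to 0.152354, so
  P(sprinkler running | wet lawn) = 0.152354 / 0.238290 ≈ 0.639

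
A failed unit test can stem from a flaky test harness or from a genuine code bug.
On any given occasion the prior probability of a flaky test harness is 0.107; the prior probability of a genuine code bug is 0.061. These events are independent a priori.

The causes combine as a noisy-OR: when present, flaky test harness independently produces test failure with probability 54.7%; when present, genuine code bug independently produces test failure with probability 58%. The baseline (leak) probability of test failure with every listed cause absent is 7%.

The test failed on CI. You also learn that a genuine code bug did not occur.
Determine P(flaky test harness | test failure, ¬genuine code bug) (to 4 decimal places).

Under noisy-OR, P(test failure | causes) = 1 − (1−0.07)·∏(1−qᵢ) over the active causes.
For the numerator, keep only flaky test harness=true terms: 0.57871·0.107 = 0.061922
The normalizing constant is 0.07·0.893 + 0.57871·0.107 = 0.124432
Posterior = 0.061922 / 0.124432 ≈ 0.4976

P(flaky test harness | test failure, ¬genuine code bug) ≈ 0.4976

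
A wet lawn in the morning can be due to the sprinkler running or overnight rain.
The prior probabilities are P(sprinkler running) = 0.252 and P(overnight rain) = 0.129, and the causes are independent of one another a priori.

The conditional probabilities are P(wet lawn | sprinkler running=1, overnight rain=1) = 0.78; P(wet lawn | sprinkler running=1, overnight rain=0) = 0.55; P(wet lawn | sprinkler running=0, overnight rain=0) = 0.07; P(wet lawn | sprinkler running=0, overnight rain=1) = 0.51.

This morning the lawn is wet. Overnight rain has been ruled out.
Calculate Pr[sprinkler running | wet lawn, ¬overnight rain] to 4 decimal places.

P(wet lawn | ¬overnight rain) = 0.07*0.748 + 0.55*0.252 = 0.052360 + 0.138600 = 0.190960
Restricting to configurations with sprinkler running present: 0.55*0.252 = 0.138600.
So P(sprinkler running | wet lawn, ¬overnight rain) = 0.138600/0.190960 ≈ 0.7258.

Pr[sprinkler running | wet lawn, ¬overnight rain] ≈ 0.7258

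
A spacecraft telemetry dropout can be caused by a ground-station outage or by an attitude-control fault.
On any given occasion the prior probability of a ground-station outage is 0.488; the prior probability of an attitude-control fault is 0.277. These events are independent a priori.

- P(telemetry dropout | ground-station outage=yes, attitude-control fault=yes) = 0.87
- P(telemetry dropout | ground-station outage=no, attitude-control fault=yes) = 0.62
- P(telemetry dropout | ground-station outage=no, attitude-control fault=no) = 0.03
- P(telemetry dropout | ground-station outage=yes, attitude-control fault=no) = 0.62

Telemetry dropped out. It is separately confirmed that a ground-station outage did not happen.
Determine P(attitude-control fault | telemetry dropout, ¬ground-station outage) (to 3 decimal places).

P(attitude-control fault | telemetry dropout, ¬ground-station outage) ≈ 0.888

P(telemetry dropout | ¬ground-station outage) = 0.03×0.723 + 0.62×0.277 = 0.021690 + 0.171740 = 0.193430
Of this, 0.171740 comes from 0.62×0.277 (the attitude-control fault=true cases).
So P(attitude-control fault | telemetry dropout, ¬ground-station outage) = 0.171740/0.193430 ≈ 0.888.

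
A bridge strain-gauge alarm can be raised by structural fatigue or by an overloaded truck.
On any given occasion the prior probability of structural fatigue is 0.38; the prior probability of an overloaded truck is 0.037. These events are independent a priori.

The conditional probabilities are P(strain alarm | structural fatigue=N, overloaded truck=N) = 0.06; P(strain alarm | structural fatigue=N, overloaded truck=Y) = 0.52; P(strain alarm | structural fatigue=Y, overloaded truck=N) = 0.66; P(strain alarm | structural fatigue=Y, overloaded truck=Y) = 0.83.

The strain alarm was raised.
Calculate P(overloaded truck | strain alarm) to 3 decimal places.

Enumerate the 4 (structural fatigue, overloaded truck) configurations and weight by the priors:
  P(strain alarm) = 0.06×0.62×0.963 + 0.52×0.62×0.037 + 0.66×0.38×0.963 + 0.83×0.38×0.037
        = 0.035824 + 0.011929 + 0.241520 + 0.011670 = 0.300943
The terms with overloaded truck present sum to 0.023599, so
  P(overloaded truck | strain alarm) = 0.023599 / 0.300943 ≈ 0.078

P(overloaded truck | strain alarm) ≈ 0.078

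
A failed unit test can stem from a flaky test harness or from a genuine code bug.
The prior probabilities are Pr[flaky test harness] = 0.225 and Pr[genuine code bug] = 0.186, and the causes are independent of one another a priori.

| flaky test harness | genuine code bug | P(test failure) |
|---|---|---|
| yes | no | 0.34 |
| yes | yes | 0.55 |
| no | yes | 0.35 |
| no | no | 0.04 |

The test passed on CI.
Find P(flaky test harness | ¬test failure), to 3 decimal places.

Weight on flaky test harness=true, given the evidence: 0.120879 + 0.018833 = 0.139712
Normalizer over all consistent configurations: 0.96*0.775*0.814 + 0.65*0.775*0.186 + 0.66*0.225*0.814 + 0.45*0.225*0.186 = 0.839026
P(flaky test harness | ¬test failure) = 0.139712/0.839026 ≈ 0.167

P(flaky test harness | ¬test failure) ≈ 0.167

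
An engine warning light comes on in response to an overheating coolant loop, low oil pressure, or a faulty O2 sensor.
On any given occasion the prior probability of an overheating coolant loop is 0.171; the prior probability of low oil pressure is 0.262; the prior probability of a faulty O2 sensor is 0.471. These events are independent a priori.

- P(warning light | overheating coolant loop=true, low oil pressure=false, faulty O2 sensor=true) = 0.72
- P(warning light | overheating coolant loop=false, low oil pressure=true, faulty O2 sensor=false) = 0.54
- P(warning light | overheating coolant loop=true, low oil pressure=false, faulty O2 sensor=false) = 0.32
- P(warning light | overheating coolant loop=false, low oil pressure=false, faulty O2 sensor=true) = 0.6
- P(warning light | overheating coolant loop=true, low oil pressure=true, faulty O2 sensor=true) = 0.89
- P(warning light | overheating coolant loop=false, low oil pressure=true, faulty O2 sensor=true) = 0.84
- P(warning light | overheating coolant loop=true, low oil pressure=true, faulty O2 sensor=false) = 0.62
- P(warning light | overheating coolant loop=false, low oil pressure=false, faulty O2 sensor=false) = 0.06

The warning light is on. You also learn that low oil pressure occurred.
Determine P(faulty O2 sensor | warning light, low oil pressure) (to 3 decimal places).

P(faulty O2 sensor | warning light, low oil pressure) ≈ 0.577

Sum P(warning light|·) weighted by the priors over the 4 (overheating coolant loop, faulty O2 sensor) configurations:
  P(warning light | low oil pressure) = 0.54×0.829×0.529 + 0.84×0.829×0.471 + 0.62×0.171×0.529 + 0.89×0.171×0.471
        = 0.236812 + 0.327986 + 0.056085 + 0.071681 = 0.692564
Keeping only the faulty O2 sensor-present terms gives 0.399667, so
  P(faulty O2 sensor | warning light, low oil pressure) = 0.399667 / 0.692564 ≈ 0.577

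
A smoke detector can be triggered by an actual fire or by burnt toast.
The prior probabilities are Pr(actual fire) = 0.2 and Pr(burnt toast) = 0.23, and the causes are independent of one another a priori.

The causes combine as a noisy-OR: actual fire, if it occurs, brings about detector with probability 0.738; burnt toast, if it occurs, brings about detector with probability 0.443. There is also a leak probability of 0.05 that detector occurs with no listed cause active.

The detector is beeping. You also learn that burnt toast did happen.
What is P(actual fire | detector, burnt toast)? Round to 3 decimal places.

P(actual fire | detector, burnt toast) ≈ 0.314

Under noisy-OR, P(detector | causes) = 1 − (1−0.05)·∏(1−qᵢ) over the active causes.
Sum P(detector|·) weighted by the priors over both values of actual fire:
  P(detector | burnt toast) = 0.47085*0.8 + 0.861363*0.2
        = 0.376680 + 0.172273 = 0.548953
Keeping only the actual fire-present terms gives 0.172273, so
  P(actual fire | detector, burnt toast) = 0.172273 / 0.548953 ≈ 0.314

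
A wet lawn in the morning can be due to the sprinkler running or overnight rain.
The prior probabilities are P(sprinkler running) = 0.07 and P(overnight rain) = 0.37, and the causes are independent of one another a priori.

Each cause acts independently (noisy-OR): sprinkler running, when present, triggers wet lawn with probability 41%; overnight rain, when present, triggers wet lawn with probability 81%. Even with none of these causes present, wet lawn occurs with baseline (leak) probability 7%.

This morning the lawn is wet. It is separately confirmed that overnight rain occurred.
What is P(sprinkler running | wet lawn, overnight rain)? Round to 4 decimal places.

Under noisy-OR, P(wet lawn | causes) = 1 − (1−0.07)·∏(1−qᵢ) over the active causes.
Enumerate both values of sprinkler running and weight by the priors:
  P(wet lawn | overnight rain) = 0.8233×0.93 + 0.895747×0.07
        = 0.765669 + 0.062702 = 0.828371
The terms with sprinkler running present sum to 0.062702, so
  P(sprinkler running | wet lawn, overnight rain) = 0.062702 / 0.828371 ≈ 0.0757

P(sprinkler running | wet lawn, overnight rain) ≈ 0.0757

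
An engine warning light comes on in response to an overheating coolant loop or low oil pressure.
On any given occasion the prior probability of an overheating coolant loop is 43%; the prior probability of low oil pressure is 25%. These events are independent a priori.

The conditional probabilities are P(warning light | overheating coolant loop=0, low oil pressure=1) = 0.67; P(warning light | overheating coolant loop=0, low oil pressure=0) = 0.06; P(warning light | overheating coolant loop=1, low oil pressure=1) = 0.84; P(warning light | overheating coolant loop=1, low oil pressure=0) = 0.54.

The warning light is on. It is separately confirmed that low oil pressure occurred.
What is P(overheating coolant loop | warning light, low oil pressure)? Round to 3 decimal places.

P(warning light | low oil pressure) = 0.67*0.57 + 0.84*0.43 = 0.381900 + 0.361200 = 0.743100
Restricting to configurations with overheating coolant loop present: 0.84*0.43 = 0.361200.
So P(overheating coolant loop | warning light, low oil pressure) = 0.361200/0.743100 ≈ 0.486.

P(overheating coolant loop | warning light, low oil pressure) ≈ 0.486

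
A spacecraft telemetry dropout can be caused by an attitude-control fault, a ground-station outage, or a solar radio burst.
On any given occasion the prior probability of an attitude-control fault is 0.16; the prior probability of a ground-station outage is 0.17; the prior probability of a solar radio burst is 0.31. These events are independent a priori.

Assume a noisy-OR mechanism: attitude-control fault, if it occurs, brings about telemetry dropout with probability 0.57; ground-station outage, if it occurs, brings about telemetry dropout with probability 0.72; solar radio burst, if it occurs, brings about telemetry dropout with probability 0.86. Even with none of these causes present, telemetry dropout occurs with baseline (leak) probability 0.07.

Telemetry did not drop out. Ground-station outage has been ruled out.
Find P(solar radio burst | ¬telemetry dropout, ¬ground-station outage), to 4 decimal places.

P(solar radio burst | ¬telemetry dropout, ¬ground-station outage) ≈ 0.0592

Under noisy-OR, P(telemetry dropout | causes) = 1 − (1−0.07)·∏(1−qᵢ) over the active causes.
P(¬telemetry dropout | ¬ground-station outage) = 0.93*0.84*0.69 + 0.1302*0.84*0.31 + 0.3999*0.16*0.69 + 0.055986*0.16*0.31 = 0.539028 + 0.033904 + 0.044149 + 0.002777 = 0.619858
Of this, 0.036681 comes from 0.033904 + 0.002777 (the solar radio burst=true cases).
P(solar radio burst | ¬telemetry dropout, ¬ground-station outage) = 0.036681 / 0.619858 ≈ 0.0592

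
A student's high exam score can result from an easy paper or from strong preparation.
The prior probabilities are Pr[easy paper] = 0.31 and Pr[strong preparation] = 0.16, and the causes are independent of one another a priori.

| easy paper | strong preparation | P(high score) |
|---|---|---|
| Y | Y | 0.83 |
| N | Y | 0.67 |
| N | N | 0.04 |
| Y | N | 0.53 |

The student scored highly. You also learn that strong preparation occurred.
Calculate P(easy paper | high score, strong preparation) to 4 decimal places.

P(easy paper | high score, strong preparation) ≈ 0.3576

Numerator (weight on configurations with easy paper): 0.83·0.31 = 0.257300
Normalizer over all consistent configurations: 0.67·0.69 + 0.83·0.31 = 0.719600
P(easy paper | high score, strong preparation) = 0.257300/0.719600 ≈ 0.3576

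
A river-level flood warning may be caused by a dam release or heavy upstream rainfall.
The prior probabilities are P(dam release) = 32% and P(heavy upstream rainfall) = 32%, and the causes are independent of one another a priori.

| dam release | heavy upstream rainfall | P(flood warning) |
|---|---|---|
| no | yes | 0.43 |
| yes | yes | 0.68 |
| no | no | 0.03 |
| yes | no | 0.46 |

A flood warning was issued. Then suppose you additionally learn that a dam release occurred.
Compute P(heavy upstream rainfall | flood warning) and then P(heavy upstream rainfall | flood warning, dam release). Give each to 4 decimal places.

For the numerator, keep only heavy upstream rainfall=true terms: 0.093568 + 0.069632 = 0.163200
The normalizing constant is 0.03·0.68·0.68 + 0.43·0.68·0.32 + 0.46·0.32·0.68 + 0.68·0.32·0.32 = 0.277168
P(heavy upstream rainfall | flood warning) = 0.163200/0.277168 ≈ 0.5888

Now also conditioning on dam release=true:
Weight on heavy upstream rainfall=true, given the evidence: 0.68·0.32 = 0.217600
Denominator P(flood warning | dam release): 0.46·0.68 + 0.68·0.32 = 0.530400
P(heavy upstream rainfall | flood warning, dam release) = 0.217600/0.530400 ≈ 0.4103
Conditioning on dam release lowers the posterior on heavy upstream rainfall: the classic explaining-away effect in a common-effect structure.

P(heavy upstream rainfall | flood warning) ≈ 0.5888; P(heavy upstream rainfall | flood warning, dam release) ≈ 0.4103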